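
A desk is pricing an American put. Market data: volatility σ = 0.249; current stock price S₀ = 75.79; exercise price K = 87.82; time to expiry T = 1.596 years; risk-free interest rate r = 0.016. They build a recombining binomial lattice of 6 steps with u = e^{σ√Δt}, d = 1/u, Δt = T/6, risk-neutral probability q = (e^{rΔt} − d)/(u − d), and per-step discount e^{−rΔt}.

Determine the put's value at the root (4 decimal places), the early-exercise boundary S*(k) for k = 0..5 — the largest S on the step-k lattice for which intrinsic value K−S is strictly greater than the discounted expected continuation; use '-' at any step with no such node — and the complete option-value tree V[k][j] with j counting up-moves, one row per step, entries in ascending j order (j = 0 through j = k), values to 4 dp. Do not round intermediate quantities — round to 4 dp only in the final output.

price = 16.4790
boundary = - - 58.6227 51.5576 58.6227 66.6559
tree:
16.4790
22.3625 10.3642
29.1973 15.2871 5.2174
36.2624 21.6657 8.6350 1.6271
42.4760 29.1973 13.8429 3.1698 0.0000
47.9408 36.2624 21.1641 6.1751 0.0000 0.0000
52.7469 42.4760 29.1973 12.0300 0.0000 0.0000 0.0000

Δt=0.26600, u=1.13703, d=0.87948, q=0.48450, disc=e^(-rΔt)=0.99575
k=6 terminal: V=max(K-S,0) → 52.7469 42.4760 29.1973 12.0300 0.0000 0.0000 0.0000
k=5: j=0 S=39.8792 intr=47.9408 cont=47.5678 V=47.9408[EX]; j=1 S=51.5576 intr=36.2624 cont=35.8894 V=36.2624[EX]; j=2 S=66.6559 intr=21.1641 cont=20.7911 V=21.1641[EX]; j=3 S=86.1757 intr=1.6443 cont=6.1751 V=6.1751[hold]; j=4 S=111.4118 intr=0.0000 cont=0.0000 V=0.0000[hold]; j=5 S=144.0380 intr=0.0000 cont=0.0000 V=0.0000[hold]  S*(5)=66.6559
k=4: j=0 S=45.3440 intr=42.4760 cont=42.1030 V=42.4760[EX]; j=1 S=58.6227 intr=29.1973 cont=28.8243 V=29.1973[EX]; j=2 S=75.7900 intr=12.0300 cont=13.8429 V=13.8429[hold]; j=3 S=97.9846 intr=0.0000 cont=3.1698 V=3.1698[hold]; j=4 S=126.6789 intr=0.0000 cont=0.0000 V=0.0000[hold]  S*(4)=58.6227
k=3: j=0 S=51.5576 intr=36.2624 cont=35.8894 V=36.2624[EX]; j=1 S=66.6559 intr=21.1641 cont=21.6657 V=21.6657[hold]; j=2 S=86.1757 intr=1.6443 cont=8.6350 V=8.6350[hold]; j=3 S=111.4118 intr=0.0000 cont=1.6271 V=1.6271[hold]  S*(3)=51.5576
k=2: j=0 S=58.6227 intr=29.1973 cont=29.0664 V=29.1973[EX]; j=1 S=75.7900 intr=12.0300 cont=15.2871 V=15.2871[hold]; j=2 S=97.9846 intr=0.0000 cont=5.2174 V=5.2174[hold]  S*(2)=58.6227
k=1: j=0 S=66.6559 intr=21.1641 cont=22.3625 V=22.3625[hold]; j=1 S=86.1757 intr=1.6443 cont=10.3642 V=10.3642[hold]  S*(1)=-
k=0: j=0 S=75.7900 intr=12.0300 cont=16.4790 V=16.4790[hold]  S*(0)=-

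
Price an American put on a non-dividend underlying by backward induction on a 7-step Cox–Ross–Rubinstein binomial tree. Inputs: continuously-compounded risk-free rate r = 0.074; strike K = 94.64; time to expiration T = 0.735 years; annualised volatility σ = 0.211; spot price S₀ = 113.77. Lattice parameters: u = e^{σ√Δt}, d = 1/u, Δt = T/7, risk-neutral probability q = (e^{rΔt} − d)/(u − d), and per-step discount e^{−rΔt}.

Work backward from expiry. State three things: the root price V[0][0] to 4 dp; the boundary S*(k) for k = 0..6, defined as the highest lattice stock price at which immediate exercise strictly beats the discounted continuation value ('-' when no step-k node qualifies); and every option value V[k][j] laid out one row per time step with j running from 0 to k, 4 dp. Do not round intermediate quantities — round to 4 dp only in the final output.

price = 0.8718
boundary = - - - - - 80.8277 86.5473
tree:
0.8718
1.5987 0.2650
2.8743 0.5347 0.0390
5.0391 1.0710 0.0855 0.0000
8.5429 2.1262 0.1873 0.0000 0.0000
13.8123 4.1759 0.4102 0.0000 0.0000 0.0000
19.1539 8.0927 0.8986 0.0000 0.0000 0.0000 0.0000
24.1426 13.8123 1.9683 0.0000 0.0000 0.0000 0.0000 0.0000

Δt=0.10500  u=1.07076  d=0.93391  q=0.53991  discount=0.99226
step 7 (expiry): payoffs max(K−S,0) = 24.1426 13.8123 1.9683 0.0000 0.0000 0.0000 0.0000 0.0000
step 6: (k=6,j=0): S=75.4861, (K−S)⁺=19.1539, hold=18.4214 ⇒ V=19.1539 exercise | (k=6,j=1): S=86.5473, (K−S)⁺=8.0927, hold=7.3602 ⇒ V=8.0927 exercise | (k=6,j=2): S=99.2295, (K−S)⁺=0.0000, hold=0.8986 ⇒ V=0.8986 continue | (k=6,j=3): S=113.7700, (K−S)⁺=0.0000, hold=0.0000 ⇒ V=0.0000 continue | (k=6,j=4): S=130.4412, (K−S)⁺=0.0000, hold=0.0000 ⇒ V=0.0000 continue | (k=6,j=5): S=149.5553, (K−S)⁺=0.0000, hold=0.0000 ⇒ V=0.0000 continue | (k=6,j=6): S=171.4702, (K−S)⁺=0.0000, hold=0.0000 ⇒ V=0.0000 continue  boundary S*=86.5473
step 5: (k=5,j=0): S=80.8277, (K−S)⁺=13.8123, hold=13.0798 ⇒ V=13.8123 exercise | (k=5,j=1): S=92.6717, (K−S)⁺=1.9683, hold=4.1759 ⇒ V=4.1759 continue | (k=5,j=2): S=106.2513, (K−S)⁺=0.0000, hold=0.4102 ⇒ V=0.4102 continue | (k=5,j=3): S=121.8207, (K−S)⁺=0.0000, hold=0.0000 ⇒ V=0.0000 continue | (k=5,j=4): S=139.6716, (K−S)⁺=0.0000, hold=0.0000 ⇒ V=0.0000 continue | (k=5,j=5): S=160.1383, (K−S)⁺=0.0000, hold=0.0000 ⇒ V=0.0000 continue  boundary S*=80.8277
step 4: (k=4,j=0): S=86.5473, (K−S)⁺=8.0927, hold=8.5429 ⇒ V=8.5429 continue | (k=4,j=1): S=99.2295, (K−S)⁺=0.0000, hold=2.1262 ⇒ V=2.1262 continue | (k=4,j=2): S=113.7700, (K−S)⁺=0.0000, hold=0.1873 ⇒ V=0.1873 continue | (k=4,j=3): S=130.4412, (K−S)⁺=0.0000, hold=0.0000 ⇒ V=0.0000 continue | (k=4,j=4): S=149.5553, (K−S)⁺=0.0000, hold=0.0000 ⇒ V=0.0000 continue  boundary S*=-
step 3: (k=3,j=0): S=92.6717, (K−S)⁺=1.9683, hold=5.0391 ⇒ V=5.0391 continue | (k=3,j=1): S=106.2513, (K−S)⁺=0.0000, hold=1.0710 ⇒ V=1.0710 continue | (k=3,j=2): S=121.8207, (K−S)⁺=0.0000, hold=0.0855 ⇒ V=0.0855 continue | (k=3,j=3): S=139.6716, (K−S)⁺=0.0000, hold=0.0000 ⇒ V=0.0000 continue  boundary S*=-
step 2: (k=2,j=0): S=99.2295, (K−S)⁺=0.0000, hold=2.8743 ⇒ V=2.8743 continue | (k=2,j=1): S=113.7700, (K−S)⁺=0.0000, hold=0.5347 ⇒ V=0.5347 continue | (k=2,j=2): S=130.4412, (K−S)⁺=0.0000, hold=0.0390 ⇒ V=0.0390 continue  boundary S*=-
step 1: (k=1,j=0): S=106.2513, (K−S)⁺=0.0000, hold=1.5987 ⇒ V=1.5987 continue | (k=1,j=1): S=121.8207, (K−S)⁺=0.0000, hold=0.2650 ⇒ V=0.2650 continue  boundary S*=-
step 0: (k=0,j=0): S=113.7700, (K−S)⁺=0.0000, hold=0.8718 ⇒ V=0.8718 continue  boundary S*=-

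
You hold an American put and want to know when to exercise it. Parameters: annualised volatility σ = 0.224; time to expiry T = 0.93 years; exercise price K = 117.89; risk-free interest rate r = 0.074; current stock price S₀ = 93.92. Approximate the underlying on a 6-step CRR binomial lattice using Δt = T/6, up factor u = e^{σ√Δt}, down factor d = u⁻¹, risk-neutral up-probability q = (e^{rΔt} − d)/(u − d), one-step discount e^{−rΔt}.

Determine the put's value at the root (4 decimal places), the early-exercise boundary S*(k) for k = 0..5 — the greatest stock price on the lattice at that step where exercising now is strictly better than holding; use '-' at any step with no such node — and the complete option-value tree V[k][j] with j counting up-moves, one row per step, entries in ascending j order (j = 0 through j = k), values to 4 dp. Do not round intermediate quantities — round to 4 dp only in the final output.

price = 23.9700
boundary = 93.9200 85.9920 93.9200 102.5789 93.9200 102.5789
tree:
23.9700
31.8980 15.8056
39.1567 23.9700 9.2779
45.8028 31.8980 15.3111 4.4031
51.8878 39.1567 23.9700 8.3326 1.1934
57.4592 45.8028 31.8980 15.3111 2.6431 0.0000
62.5603 51.8878 39.1567 23.9700 5.8539 0.0000 0.0000

params: Δt=0.15500 u=1.09219 d=0.91559 q=0.54329 e^(-rΔt)=0.98860
t_6 payoffs: 62.5603 51.8878 39.1567 23.9700 5.8539 0.0000 0.0000
t_5: node(5,0) S=60.4308 payoff=57.4592 vs cont=56.1147 → 57.4592 [stop]  node(5,1) S=72.0872 payoff=45.8028 vs cont=44.4583 → 45.8028 [stop]  node(5,2) S=85.9920 payoff=31.8980 vs cont=30.5535 → 31.8980 [stop]  node(5,3) S=102.5789 payoff=15.3111 vs cont=13.9666 → 15.3111 [stop]  node(5,4) S=122.3652 payoff=0.0000 vs cont=2.6431 → 2.6431 [wait]  node(5,5) S=145.9681 payoff=0.0000 vs cont=0.0000 → 0.0000 [wait]  ⇒ S*(5)=102.5789
t_4: node(4,0) S=66.0022 payoff=51.8878 vs cont=50.5433 → 51.8878 [stop]  node(4,1) S=78.7333 payoff=39.1567 vs cont=37.8123 → 39.1567 [stop]  node(4,2) S=93.9200 payoff=23.9700 vs cont=22.6255 → 23.9700 [stop]  node(4,3) S=112.0361 payoff=5.8539 vs cont=8.3326 → 8.3326 [wait]  node(4,4) S=133.6466 payoff=0.0000 vs cont=1.1934 → 1.1934 [wait]  ⇒ S*(4)=93.9200
t_3: node(3,0) S=72.0872 payoff=45.8028 vs cont=44.4583 → 45.8028 [stop]  node(3,1) S=85.9920 payoff=31.8980 vs cont=30.5535 → 31.8980 [stop]  node(3,2) S=102.5789 payoff=15.3111 vs cont=15.2979 → 15.3111 [stop]  node(3,3) S=122.3652 payoff=0.0000 vs cont=4.4031 → 4.4031 [wait]  ⇒ S*(3)=102.5789
t_2: node(2,0) S=78.7333 payoff=39.1567 vs cont=37.8123 → 39.1567 [stop]  node(2,1) S=93.9200 payoff=23.9700 vs cont=22.6255 → 23.9700 [stop]  node(2,2) S=112.0361 payoff=5.8539 vs cont=9.2779 → 9.2779 [wait]  ⇒ S*(2)=93.9200
t_1: node(1,0) S=85.9920 payoff=31.8980 vs cont=30.5535 → 31.8980 [stop]  node(1,1) S=102.5789 payoff=15.3111 vs cont=15.8056 → 15.8056 [wait]  ⇒ S*(1)=85.9920
t_0: node(0,0) S=93.9200 payoff=23.9700 vs cont=22.8911 → 23.9700 [stop]  ⇒ S*(0)=93.9200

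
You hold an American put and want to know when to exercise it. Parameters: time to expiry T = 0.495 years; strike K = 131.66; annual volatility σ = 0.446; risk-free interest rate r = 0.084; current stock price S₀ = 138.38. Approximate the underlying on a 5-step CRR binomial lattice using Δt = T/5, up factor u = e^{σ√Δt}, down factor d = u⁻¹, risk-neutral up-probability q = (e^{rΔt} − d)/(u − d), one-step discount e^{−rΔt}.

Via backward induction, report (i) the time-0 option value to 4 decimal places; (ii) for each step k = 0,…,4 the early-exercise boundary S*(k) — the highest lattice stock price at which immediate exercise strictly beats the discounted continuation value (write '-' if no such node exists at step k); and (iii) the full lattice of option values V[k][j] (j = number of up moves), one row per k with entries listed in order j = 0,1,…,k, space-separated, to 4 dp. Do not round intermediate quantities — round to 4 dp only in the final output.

Δt=0.09900, u=1.15065, d=0.86907, q=0.49463, disc=e^(-rΔt)=0.99172
k=5 terminal: V=max(K-S,0) → 63.0560 40.8280 11.3980 0.0000 0.0000 0.0000
k=4: j=0 S=78.9394 intr=52.7206 cont=51.6302 V=52.7206[EX]; j=1 S=104.5162 intr=27.1438 cont=26.0534 V=27.1438[EX]; j=2 S=138.3800 intr=0.0000 cont=5.7125 V=5.7125[hold]; j=3 S=183.2158 intr=0.0000 cont=0.0000 V=0.0000[hold]; j=4 S=242.5787 intr=0.0000 cont=0.0000 V=0.0000[hold]  S*(4)=104.5162
k=3: j=0 S=90.8320 intr=40.8280 cont=39.7377 V=40.8280[EX]; j=1 S=120.2620 intr=11.3980 cont=16.4062 V=16.4062[hold]; j=2 S=159.2275 intr=0.0000 cont=2.8630 V=2.8630[hold]; j=3 S=210.8180 intr=0.0000 cont=0.0000 V=0.0000[hold]  S*(3)=90.8320
k=2: j=0 S=104.5162 intr=27.1438 cont=28.5101 V=28.5101[hold]; j=1 S=138.3800 intr=0.0000 cont=9.6269 V=9.6269[hold]; j=2 S=183.2158 intr=0.0000 cont=1.4349 V=1.4349[hold]  S*(2)=-
k=1: j=0 S=120.2620 intr=11.3980 cont=19.0112 V=19.0112[hold]; j=1 S=159.2275 intr=0.0000 cont=5.5287 V=5.5287[hold]  S*(1)=-
k=0: j=0 S=138.3800 intr=0.0000 cont=12.2401 V=12.2401[hold]  S*(0)=-

price = 12.2401
boundary = - - - 90.8320 104.5162
tree:
12.2401
19.0112 5.5287
28.5101 9.6269 1.4349
40.8280 16.4062 2.8630 0.0000
52.7206 27.1438 5.7125 0.0000 0.0000
63.0560 40.8280 11.3980 0.0000 0.0000 0.0000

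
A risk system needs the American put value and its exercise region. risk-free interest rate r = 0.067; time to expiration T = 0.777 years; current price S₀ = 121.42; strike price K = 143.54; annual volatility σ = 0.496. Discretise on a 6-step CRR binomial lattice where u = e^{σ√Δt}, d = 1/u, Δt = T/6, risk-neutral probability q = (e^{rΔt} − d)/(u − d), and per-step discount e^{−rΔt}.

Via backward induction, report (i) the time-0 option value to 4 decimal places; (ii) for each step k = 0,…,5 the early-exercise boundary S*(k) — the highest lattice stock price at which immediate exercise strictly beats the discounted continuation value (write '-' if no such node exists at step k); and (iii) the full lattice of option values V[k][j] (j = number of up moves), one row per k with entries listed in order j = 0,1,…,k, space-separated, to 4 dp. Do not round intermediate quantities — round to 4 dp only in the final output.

price = 32.6718
boundary = - - 84.9679 71.0783 84.9679 101.5717
tree:
32.6718
44.5668 20.3674
58.5721 30.1903 10.0864
72.4617 43.0828 16.7592 3.0342
84.0807 58.5721 27.0703 5.8834 0.0000
93.8005 72.4617 41.9683 11.4079 0.0000 0.0000
101.9313 84.0807 58.5721 22.1200 0.0000 0.0000 0.0000

Δt=0.12950, u=1.19541, d=0.83653, q=0.47978, disc=e^(-rΔt)=0.99136
k=6 terminal: V=max(K-S,0) → 101.9313 84.0807 58.5721 22.1200 0.0000 0.0000 0.0000
k=5: j=0 S=49.7395 intr=93.8005 cont=92.5604 V=93.8005[EX]; j=1 S=71.0783 intr=72.4617 cont=71.2216 V=72.4617[EX]; j=2 S=101.5717 intr=41.9683 cont=40.7283 V=41.9683[EX]; j=3 S=145.1470 intr=0.0000 cont=11.4079 V=11.4079[hold]; j=4 S=207.4165 intr=0.0000 cont=0.0000 V=0.0000[hold]; j=5 S=296.4004 intr=0.0000 cont=0.0000 V=0.0000[hold]  S*(5)=101.5717
k=4: j=0 S=59.4593 intr=84.0807 cont=82.8407 V=84.0807[EX]; j=1 S=84.9679 intr=58.5721 cont=57.3321 V=58.5721[EX]; j=2 S=121.4200 intr=22.1200 cont=27.0703 V=27.0703[hold]; j=3 S=173.5104 intr=0.0000 cont=5.8834 V=5.8834[hold]; j=4 S=247.9482 intr=0.0000 cont=0.0000 V=0.0000[hold]  S*(4)=84.9679
k=3: j=0 S=71.0783 intr=72.4617 cont=71.2216 V=72.4617[EX]; j=1 S=101.5717 intr=41.9683 cont=43.0828 V=43.0828[hold]; j=2 S=145.1470 intr=0.0000 cont=16.7592 V=16.7592[hold]; j=3 S=207.4165 intr=0.0000 cont=3.0342 V=3.0342[hold]  S*(3)=71.0783
k=2: j=0 S=84.9679 intr=58.5721 cont=57.8621 V=58.5721[EX]; j=1 S=121.4200 intr=22.1200 cont=30.1903 V=30.1903[hold]; j=2 S=173.5104 intr=0.0000 cont=10.0864 V=10.0864[hold]  S*(2)=84.9679
k=1: j=0 S=101.5717 intr=41.9683 cont=44.5668 V=44.5668[hold]; j=1 S=145.1470 intr=0.0000 cont=20.3674 V=20.3674[hold]  S*(1)=-
k=0: j=0 S=121.4200 intr=22.1200 cont=32.6718 V=32.6718[hold]  S*(0)=-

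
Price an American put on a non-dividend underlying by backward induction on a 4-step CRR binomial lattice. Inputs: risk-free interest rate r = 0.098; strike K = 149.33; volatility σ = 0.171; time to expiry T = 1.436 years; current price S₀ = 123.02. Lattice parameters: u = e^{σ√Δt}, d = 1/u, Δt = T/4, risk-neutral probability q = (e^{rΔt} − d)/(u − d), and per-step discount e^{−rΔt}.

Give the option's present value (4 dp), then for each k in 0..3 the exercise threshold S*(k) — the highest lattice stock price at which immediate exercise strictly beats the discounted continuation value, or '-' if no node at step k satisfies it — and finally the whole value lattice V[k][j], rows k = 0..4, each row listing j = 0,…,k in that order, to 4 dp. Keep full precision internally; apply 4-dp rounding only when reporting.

Δt=0.35900  u=1.10789  d=0.90262  q=0.64885  discount=0.96543
step 4 (expiry): payoffs max(K−S,0) = 67.6738 49.1035 26.3100 0.0000 0.0000
step 3: (k=3,j=0): S=90.4661, (K−S)⁺=58.8639, hold=53.7016 ⇒ V=58.8639 exercise | (k=3,j=1): S=111.0399, (K−S)⁺=38.2901, hold=33.1277 ⇒ V=38.2901 exercise | (k=3,j=2): S=136.2926, (K−S)⁺=13.0374, hold=8.9194 ⇒ V=13.0374 exercise | (k=3,j=3): S=167.2884, (K−S)⁺=0.0000, hold=0.0000 ⇒ V=0.0000 continue  boundary S*=136.2926
step 2: (k=2,j=0): S=100.2265, (K−S)⁺=49.1035, hold=43.9412 ⇒ V=49.1035 exercise | (k=2,j=1): S=123.0200, (K−S)⁺=26.3100, hold=21.1476 ⇒ V=26.3100 exercise | (k=2,j=2): S=150.9973, (K−S)⁺=0.0000, hold=4.4198 ⇒ V=4.4198 continue  boundary S*=123.0200
step 1: (k=1,j=0): S=111.0399, (K−S)⁺=38.2901, hold=33.1277 ⇒ V=38.2901 exercise | (k=1,j=1): S=136.2926, (K−S)⁺=13.0374, hold=11.6880 ⇒ V=13.0374 exercise  boundary S*=136.2926
step 0: (k=0,j=0): S=123.0200, (K−S)⁺=26.3100, hold=21.1476 ⇒ V=26.3100 exercise  boundary S*=123.0200

price = 26.3100
boundary = 123.0200 136.2926 123.0200 136.2926
tree:
26.3100
38.2901 13.0374
49.1035 26.3100 4.4198
58.8639 38.2901 13.0374 0.0000
67.6738 49.1035 26.3100 0.0000 0.0000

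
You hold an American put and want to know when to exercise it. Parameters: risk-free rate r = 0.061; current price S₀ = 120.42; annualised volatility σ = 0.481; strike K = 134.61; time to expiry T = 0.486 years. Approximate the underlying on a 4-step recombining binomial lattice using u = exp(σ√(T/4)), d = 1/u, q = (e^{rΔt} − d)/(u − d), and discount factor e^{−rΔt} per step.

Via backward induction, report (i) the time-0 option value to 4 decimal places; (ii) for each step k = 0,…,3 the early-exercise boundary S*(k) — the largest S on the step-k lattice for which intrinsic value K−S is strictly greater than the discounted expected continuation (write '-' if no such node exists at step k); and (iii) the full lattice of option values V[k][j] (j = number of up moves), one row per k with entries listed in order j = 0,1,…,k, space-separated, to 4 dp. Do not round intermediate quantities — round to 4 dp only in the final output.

price = 23.8000
boundary = - - 86.1132 101.8320
tree:
23.8000
34.7445 12.3247
48.4968 20.4000 3.7767
61.7892 32.7780 7.3206 0.0000
73.0298 48.4968 14.1900 0.0000 0.0000

params: Δt=0.12150 u=1.18254 d=0.84564 q=0.48026 e^(-rΔt)=0.99262
t_4 payoffs: 73.0298 48.4968 14.1900 0.0000 0.0000
t_3: node(3,0) S=72.8208 payoff=61.7892 vs cont=60.7953 → 61.7892 [stop]  node(3,1) S=101.8320 payoff=32.7780 vs cont=31.7840 → 32.7780 [stop]  node(3,2) S=142.4010 payoff=0.0000 vs cont=7.3206 → 7.3206 [wait]  node(3,3) S=199.1324 payoff=0.0000 vs cont=0.0000 → 0.0000 [wait]  ⇒ S*(3)=101.8320
t_2: node(2,0) S=86.1132 payoff=48.4968 vs cont=47.5028 → 48.4968 [stop]  node(2,1) S=120.4200 payoff=14.1900 vs cont=20.4000 → 20.4000 [wait]  node(2,2) S=168.3943 payoff=0.0000 vs cont=3.7767 → 3.7767 [wait]  ⇒ S*(2)=86.1132
t_1: node(1,0) S=101.8320 payoff=32.7780 vs cont=34.7445 → 34.7445 [wait]  node(1,1) S=142.4010 payoff=0.0000 vs cont=12.3247 → 12.3247 [wait]  ⇒ S*(1)=-
t_0: node(0,0) S=120.4200 payoff=14.1900 vs cont=23.8000 → 23.8000 [wait]  ⇒ S*(0)=-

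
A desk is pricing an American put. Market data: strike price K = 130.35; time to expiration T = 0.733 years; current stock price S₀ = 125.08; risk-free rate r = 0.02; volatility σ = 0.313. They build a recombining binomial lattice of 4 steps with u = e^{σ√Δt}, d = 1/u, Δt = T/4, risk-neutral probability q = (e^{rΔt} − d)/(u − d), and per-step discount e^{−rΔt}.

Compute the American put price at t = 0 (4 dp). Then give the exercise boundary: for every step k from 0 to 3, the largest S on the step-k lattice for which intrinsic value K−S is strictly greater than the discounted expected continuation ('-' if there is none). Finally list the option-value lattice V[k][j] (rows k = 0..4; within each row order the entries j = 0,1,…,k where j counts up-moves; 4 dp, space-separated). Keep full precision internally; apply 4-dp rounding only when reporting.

Δt=0.18325, u=1.14338, d=0.87460, q=0.48021, disc=e^(-rΔt)=0.99634
k=4 terminal: V=max(K-S,0) → 57.1642 34.6731 5.2700 0.0000 0.0000
k=3: j=0 S=83.6791 intr=46.6709 cont=46.1941 V=46.6709[EX]; j=1 S=109.3950 intr=20.9550 cont=20.4781 V=20.9550[EX]; j=2 S=143.0139 intr=0.0000 cont=2.7293 V=2.7293[hold]; j=3 S=186.9643 intr=0.0000 cont=0.0000 V=0.0000[hold]  S*(3)=109.3950
k=2: j=0 S=95.6769 intr=34.6731 cont=34.1962 V=34.6731[EX]; j=1 S=125.0800 intr=5.2700 cont=12.1581 V=12.1581[hold]; j=2 S=163.5191 intr=0.0000 cont=1.4134 V=1.4134[hold]  S*(2)=95.6769
k=1: j=0 S=109.3950 intr=20.9550 cont=23.7738 V=23.7738[hold]; j=1 S=143.0139 intr=0.0000 cont=6.9728 V=6.9728[hold]  S*(1)=-
k=0: j=0 S=125.0800 intr=5.2700 cont=15.6482 V=15.6482[hold]  S*(0)=-

price = 15.6482
boundary = - - 95.6769 109.3950
tree:
15.6482
23.7738 6.9728
34.6731 12.1581 1.4134
46.6709 20.9550 2.7293 0.0000
57.1642 34.6731 5.2700 0.0000 0.0000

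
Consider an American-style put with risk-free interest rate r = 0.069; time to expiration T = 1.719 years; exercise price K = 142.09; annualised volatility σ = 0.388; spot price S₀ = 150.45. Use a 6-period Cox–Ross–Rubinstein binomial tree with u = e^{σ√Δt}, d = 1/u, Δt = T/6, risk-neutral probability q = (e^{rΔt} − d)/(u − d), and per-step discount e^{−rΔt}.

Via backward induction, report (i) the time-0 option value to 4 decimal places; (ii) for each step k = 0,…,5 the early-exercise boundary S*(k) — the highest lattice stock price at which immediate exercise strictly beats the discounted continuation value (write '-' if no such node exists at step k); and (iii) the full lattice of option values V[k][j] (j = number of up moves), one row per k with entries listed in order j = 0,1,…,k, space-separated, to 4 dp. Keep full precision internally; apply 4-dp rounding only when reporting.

price = 18.5573
boundary = - - - 80.6881 99.3125 80.6881
tree:
18.5573
28.8135 8.8824
43.0906 15.4653 2.5505
61.4019 26.2177 5.1615 0.0000
76.5335 42.7775 10.4454 0.0000 0.0000
88.8275 61.4019 21.1383 0.0000 0.0000 0.0000
98.8160 76.5335 42.7775 0.0000 0.0000 0.0000 0.0000

params: Δt=0.28650 u=1.23082 d=0.81247 q=0.49599 e^(-rΔt)=0.98043
t_6 payoffs: 98.8160 76.5335 42.7775 0.0000 0.0000 0.0000 0.0000
t_5: node(5,0) S=53.2625 payoff=88.8275 vs cont=86.0462 → 88.8275 [stop]  node(5,1) S=80.6881 payoff=61.4019 vs cont=58.6205 → 61.4019 [stop]  node(5,2) S=122.2357 payoff=19.8543 vs cont=21.1383 → 21.1383 [wait]  node(5,3) S=185.1767 payoff=0.0000 vs cont=0.0000 → 0.0000 [wait]  node(5,4) S=280.5270 payoff=0.0000 vs cont=0.0000 → 0.0000 [wait]  node(5,5) S=424.9745 payoff=0.0000 vs cont=0.0000 → 0.0000 [wait]  ⇒ S*(5)=80.6881
t_4: node(4,0) S=65.5565 payoff=76.5335 vs cont=73.7522 → 76.5335 [stop]  node(4,1) S=99.3125 payoff=42.7775 vs cont=40.6206 → 42.7775 [stop]  node(4,2) S=150.4500 payoff=0.0000 vs cont=10.4454 → 10.4454 [wait]  node(4,3) S=227.9190 payoff=0.0000 vs cont=0.0000 → 0.0000 [wait]  node(4,4) S=345.2779 payoff=0.0000 vs cont=0.0000 → 0.0000 [wait]  ⇒ S*(4)=99.3125
t_3: node(3,0) S=80.6881 payoff=61.4019 vs cont=58.6205 → 61.4019 [stop]  node(3,1) S=122.2357 payoff=19.8543 vs cont=26.2177 → 26.2177 [wait]  node(3,2) S=185.1767 payoff=0.0000 vs cont=5.1615 → 5.1615 [wait]  node(3,3) S=280.5270 payoff=0.0000 vs cont=0.0000 → 0.0000 [wait]  ⇒ S*(3)=80.6881
t_2: node(2,0) S=99.3125 payoff=42.7775 vs cont=43.0906 → 43.0906 [wait]  node(2,1) S=150.4500 payoff=0.0000 vs cont=15.4653 → 15.4653 [wait]  node(2,2) S=227.9190 payoff=0.0000 vs cont=2.5505 → 2.5505 [wait]  ⇒ S*(2)=-
t_1: node(1,0) S=122.2357 payoff=19.8543 vs cont=28.8135 → 28.8135 [wait]  node(1,1) S=185.1767 payoff=0.0000 vs cont=8.8824 → 8.8824 [wait]  ⇒ S*(1)=-
t_0: node(0,0) S=150.4500 payoff=0.0000 vs cont=18.5573 → 18.5573 [wait]  ⇒ S*(0)=-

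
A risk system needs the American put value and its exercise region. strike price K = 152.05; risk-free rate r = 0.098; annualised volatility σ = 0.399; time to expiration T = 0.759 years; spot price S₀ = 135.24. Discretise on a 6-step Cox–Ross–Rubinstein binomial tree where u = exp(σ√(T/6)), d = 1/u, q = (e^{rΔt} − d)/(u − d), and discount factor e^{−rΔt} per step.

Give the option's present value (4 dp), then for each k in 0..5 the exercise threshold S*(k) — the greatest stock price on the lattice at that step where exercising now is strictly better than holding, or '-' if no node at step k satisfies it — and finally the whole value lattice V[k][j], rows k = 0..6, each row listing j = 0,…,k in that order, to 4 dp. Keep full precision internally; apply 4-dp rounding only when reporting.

price = 24.8172
boundary = - - 101.8221 88.3509 101.8221 117.3475
tree:
24.8172
35.9656 14.6455
50.2279 23.0562 6.8715
63.6991 34.9073 12.1618 1.9244
75.3881 50.2279 20.9485 3.9632 0.0000
85.5307 63.6991 34.7025 8.1622 0.0000 0.0000
94.3313 75.3881 50.2279 16.8100 0.0000 0.0000 0.0000

Δt=0.12650  u=1.15247  d=0.86770  q=0.50838  discount=0.98768
step 6 (expiry): payoffs max(K−S,0) = 94.3313 75.3881 50.2279 16.8100 0.0000 0.0000 0.0000
step 5: (k=5,j=0): S=66.5193, (K−S)⁺=85.5307, hold=83.6573 ⇒ V=85.5307 exercise | (k=5,j=1): S=88.3509, (K−S)⁺=63.6991, hold=61.8258 ⇒ V=63.6991 exercise | (k=5,j=2): S=117.3475, (K−S)⁺=34.7025, hold=32.8292 ⇒ V=34.7025 exercise | (k=5,j=3): S=155.8607, (K−S)⁺=0.0000, hold=8.1622 ⇒ V=8.1622 continue | (k=5,j=4): S=207.0139, (K−S)⁺=0.0000, hold=0.0000 ⇒ V=0.0000 continue | (k=5,j=5): S=274.9555, (K−S)⁺=0.0000, hold=0.0000 ⇒ V=0.0000 continue  boundary S*=117.3475
step 4: (k=4,j=0): S=76.6619, (K−S)⁺=75.3881, hold=73.5148 ⇒ V=75.3881 exercise | (k=4,j=1): S=101.8221, (K−S)⁺=50.2279, hold=48.3545 ⇒ V=50.2279 exercise | (k=4,j=2): S=135.2400, (K−S)⁺=16.8100, hold=20.9485 ⇒ V=20.9485 continue | (k=4,j=3): S=179.6255, (K−S)⁺=0.0000, hold=3.9632 ⇒ V=3.9632 continue | (k=4,j=4): S=238.5783, (K−S)⁺=0.0000, hold=0.0000 ⇒ V=0.0000 continue  boundary S*=101.8221
step 3: (k=3,j=0): S=88.3509, (K−S)⁺=63.6991, hold=61.8258 ⇒ V=63.6991 exercise | (k=3,j=1): S=117.3475, (K−S)⁺=34.7025, hold=34.9073 ⇒ V=34.9073 continue | (k=3,j=2): S=155.8607, (K−S)⁺=0.0000, hold=12.1618 ⇒ V=12.1618 continue | (k=3,j=3): S=207.0139, (K−S)⁺=0.0000, hold=1.9244 ⇒ V=1.9244 continue  boundary S*=88.3509
step 2: (k=2,j=0): S=101.8221, (K−S)⁺=50.2279, hold=48.4573 ⇒ V=50.2279 exercise | (k=2,j=1): S=135.2400, (K−S)⁺=16.8100, hold=23.0562 ⇒ V=23.0562 continue | (k=2,j=2): S=179.6255, (K−S)⁺=0.0000, hold=6.8715 ⇒ V=6.8715 continue  boundary S*=101.8221
step 1: (k=1,j=0): S=117.3475, (K−S)⁺=34.7025, hold=35.9656 ⇒ V=35.9656 continue | (k=1,j=1): S=155.8607, (K−S)⁺=0.0000, hold=14.6455 ⇒ V=14.6455 continue  boundary S*=-
step 0: (k=0,j=0): S=135.2400, (K−S)⁺=16.8100, hold=24.8172 ⇒ V=24.8172 continue  boundary S*=-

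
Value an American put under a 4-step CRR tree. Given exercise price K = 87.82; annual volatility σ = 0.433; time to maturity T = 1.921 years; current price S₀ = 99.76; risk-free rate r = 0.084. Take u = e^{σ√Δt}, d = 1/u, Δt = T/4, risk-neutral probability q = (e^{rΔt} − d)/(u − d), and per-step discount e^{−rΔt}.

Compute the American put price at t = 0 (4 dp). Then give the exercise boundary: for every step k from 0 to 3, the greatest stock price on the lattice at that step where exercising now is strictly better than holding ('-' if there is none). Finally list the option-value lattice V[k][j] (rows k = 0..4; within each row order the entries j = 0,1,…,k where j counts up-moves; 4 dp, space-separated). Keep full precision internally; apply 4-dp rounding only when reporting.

Δt=0.48025  u=1.34995  d=0.74077  q=0.49312  discount=0.96046
step 4 (expiry): payoffs max(K−S,0) = 57.7812 33.0781 0.0000 0.0000 0.0000
step 3: (k=3,j=0): S=40.5510, (K−S)⁺=47.2690, hold=43.7968 ⇒ V=47.2690 exercise | (k=3,j=1): S=73.8989, (K−S)⁺=13.9211, hold=16.1039 ⇒ V=16.1039 continue | (k=3,j=2): S=134.6712, (K−S)⁺=0.0000, hold=0.0000 ⇒ V=0.0000 continue | (k=3,j=3): S=245.4210, (K−S)⁺=0.0000, hold=0.0000 ⇒ V=0.0000 continue  boundary S*=40.5510
step 2: (k=2,j=0): S=54.7419, (K−S)⁺=33.0781, hold=30.6397 ⇒ V=33.0781 exercise | (k=2,j=1): S=99.7600, (K−S)⁺=0.0000, hold=7.8401 ⇒ V=7.8401 continue | (k=2,j=2): S=181.7998, (K−S)⁺=0.0000, hold=0.0000 ⇒ V=0.0000 continue  boundary S*=54.7419
step 1: (k=1,j=0): S=73.8989, (K−S)⁺=13.9211, hold=19.8171 ⇒ V=19.8171 continue | (k=1,j=1): S=134.6712, (K−S)⁺=0.0000, hold=3.8169 ⇒ V=3.8169 continue  boundary S*=-
step 0: (k=0,j=0): S=99.7600, (K−S)⁺=0.0000, hold=11.4555 ⇒ V=11.4555 continue  boundary S*=-

price = 11.4555
boundary = - - 54.7419 40.5510
tree:
11.4555
19.8171 3.8169
33.0781 7.8401 0.0000
47.2690 16.1039 0.0000 0.0000
57.7812 33.0781 0.0000 0.0000 0.0000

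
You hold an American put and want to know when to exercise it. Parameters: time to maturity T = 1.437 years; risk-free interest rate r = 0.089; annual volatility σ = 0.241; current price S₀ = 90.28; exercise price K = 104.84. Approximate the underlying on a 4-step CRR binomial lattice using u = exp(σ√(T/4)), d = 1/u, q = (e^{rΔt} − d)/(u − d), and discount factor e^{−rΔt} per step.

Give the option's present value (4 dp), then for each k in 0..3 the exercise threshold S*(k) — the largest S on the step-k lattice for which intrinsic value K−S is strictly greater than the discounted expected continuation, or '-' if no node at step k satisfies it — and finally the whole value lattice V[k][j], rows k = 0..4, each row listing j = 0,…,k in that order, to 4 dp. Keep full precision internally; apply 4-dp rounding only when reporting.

Δt=0.35925, u=1.15540, d=0.86550, q=0.57602, disc=e^(-rΔt)=0.96853
k=4 terminal: V=max(K-S,0) → 54.1809 37.2123 14.5600 0.0000 0.0000
k=3: j=0 S=58.5317 intr=46.3083 cont=43.0093 V=46.3083[EX]; j=1 S=78.1372 intr=26.7028 cont=23.4037 V=26.7028[EX]; j=2 S=104.3098 intr=0.5302 cont=5.9789 V=5.9789[hold]; j=3 S=139.2490 intr=0.0000 cont=0.0000 V=0.0000[hold]  S*(3)=78.1372
k=2: j=0 S=67.6277 intr=37.2123 cont=33.9133 V=37.2123[EX]; j=1 S=90.2800 intr=14.5600 cont=14.3007 V=14.5600[EX]; j=2 S=120.5199 intr=0.0000 cont=2.4551 V=2.4551[hold]  S*(2)=90.2800
k=1: j=0 S=78.1372 intr=26.7028 cont=23.4037 V=26.7028[EX]; j=1 S=104.3098 intr=0.5302 cont=7.3486 V=7.3486[hold]  S*(1)=78.1372
k=0: j=0 S=90.2800 intr=14.5600 cont=15.0649 V=15.0649[hold]  S*(0)=-

price = 15.0649
boundary = - 78.1372 90.2800 78.1372
tree:
15.0649
26.7028 7.3486
37.2123 14.5600 2.4551
46.3083 26.7028 5.9789 0.0000
54.1809 37.2123 14.5600 0.0000 0.0000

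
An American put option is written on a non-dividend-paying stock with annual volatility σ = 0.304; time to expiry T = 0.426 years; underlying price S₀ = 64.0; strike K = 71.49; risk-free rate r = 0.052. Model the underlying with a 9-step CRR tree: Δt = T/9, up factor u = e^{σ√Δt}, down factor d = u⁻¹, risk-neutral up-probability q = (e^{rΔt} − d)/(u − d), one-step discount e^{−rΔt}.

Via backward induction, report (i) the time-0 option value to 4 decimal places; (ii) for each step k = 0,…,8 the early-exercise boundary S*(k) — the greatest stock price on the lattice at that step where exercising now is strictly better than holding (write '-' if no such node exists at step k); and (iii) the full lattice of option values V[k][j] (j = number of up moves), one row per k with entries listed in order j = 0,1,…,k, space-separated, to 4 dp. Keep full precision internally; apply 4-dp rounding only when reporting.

price = 9.2040
boundary = - - 56.0702 52.4818 56.0702 52.4818 56.0702 59.9041 64.0000
tree:
9.2040
12.0920 6.3851
15.4198 8.8513 3.9708
19.0082 11.8879 5.8833 2.0938
22.3670 15.4198 8.4438 3.3730 0.8355
25.5108 19.0082 11.6686 5.2873 1.4911 0.1895
28.4535 22.3670 15.4198 8.0059 2.6173 0.3816 0.0000
31.2078 25.5108 19.0082 11.5859 4.4949 0.7682 0.0000 0.0000
33.7858 28.4535 22.3670 15.4198 7.4900 1.5467 0.0000 0.0000 0.0000
36.1988 31.2078 25.5108 19.0082 11.5859 3.1140 0.0000 0.0000 0.0000 0.0000

Δt=0.04733  u=1.06838  d=0.93600  q=0.50209  discount=0.99754
step 9 (expiry): payoffs max(K−S,0) = 36.1988 31.2078 25.5108 19.0082 11.5859 3.1140 0.0000 0.0000 0.0000 0.0000
step 8: (k=8,j=0): S=37.7042, (K−S)⁺=33.7858, hold=33.6100 ⇒ V=33.7858 exercise | (k=8,j=1): S=43.0365, (K−S)⁺=28.4535, hold=28.2777 ⇒ V=28.4535 exercise | (k=8,j=2): S=49.1230, (K−S)⁺=22.3670, hold=22.1913 ⇒ V=22.3670 exercise | (k=8,j=3): S=56.0702, (K−S)⁺=15.4198, hold=15.2440 ⇒ V=15.4198 exercise | (k=8,j=4): S=64.0000, (K−S)⁺=7.4900, hold=7.3143 ⇒ V=7.4900 exercise | (k=8,j=5): S=73.0512, (K−S)⁺=0.0000, hold=1.5467 ⇒ V=1.5467 continue | (k=8,j=6): S=83.3825, (K−S)⁺=0.0000, hold=0.0000 ⇒ V=0.0000 continue | (k=8,j=7): S=95.1749, (K−S)⁺=0.0000, hold=0.0000 ⇒ V=0.0000 continue | (k=8,j=8): S=108.6351, (K−S)⁺=0.0000, hold=0.0000 ⇒ V=0.0000 continue  boundary S*=64.0000
step 7: (k=7,j=0): S=40.2822, (K−S)⁺=31.2078, hold=31.0320 ⇒ V=31.2078 exercise | (k=7,j=1): S=45.9792, (K−S)⁺=25.5108, hold=25.3351 ⇒ V=25.5108 exercise | (k=7,j=2): S=52.4818, (K−S)⁺=19.0082, hold=18.8325 ⇒ V=19.0082 exercise | (k=7,j=3): S=59.9041, (K−S)⁺=11.5859, hold=11.4102 ⇒ V=11.5859 exercise | (k=7,j=4): S=68.3760, (K−S)⁺=3.1140, hold=4.4949 ⇒ V=4.4949 continue | (k=7,j=5): S=78.0461, (K−S)⁺=0.0000, hold=0.7682 ⇒ V=0.7682 continue | (k=7,j=6): S=89.0838, (K−S)⁺=0.0000, hold=0.0000 ⇒ V=0.0000 continue | (k=7,j=7): S=101.6825, (K−S)⁺=0.0000, hold=0.0000 ⇒ V=0.0000 continue  boundary S*=59.9041
step 6: (k=6,j=0): S=43.0365, (K−S)⁺=28.4535, hold=28.2777 ⇒ V=28.4535 exercise | (k=6,j=1): S=49.1230, (K−S)⁺=22.3670, hold=22.1913 ⇒ V=22.3670 exercise | (k=6,j=2): S=56.0702, (K−S)⁺=15.4198, hold=15.2440 ⇒ V=15.4198 exercise | (k=6,j=3): S=64.0000, (K−S)⁺=7.4900, hold=8.0059 ⇒ V=8.0059 continue | (k=6,j=4): S=73.0512, (K−S)⁺=0.0000, hold=2.6173 ⇒ V=2.6173 continue | (k=6,j=5): S=83.3825, (K−S)⁺=0.0000, hold=0.3816 ⇒ V=0.3816 continue | (k=6,j=6): S=95.1749, (K−S)⁺=0.0000, hold=0.0000 ⇒ V=0.0000 continue  boundary S*=56.0702
step 5: (k=5,j=0): S=45.9792, (K−S)⁺=25.5108, hold=25.3351 ⇒ V=25.5108 exercise | (k=5,j=1): S=52.4818, (K−S)⁺=19.0082, hold=18.8325 ⇒ V=19.0082 exercise | (k=5,j=2): S=59.9041, (K−S)⁺=11.5859, hold=11.6686 ⇒ V=11.6686 continue | (k=5,j=3): S=68.3760, (K−S)⁺=3.1140, hold=5.2873 ⇒ V=5.2873 continue | (k=5,j=4): S=78.0461, (K−S)⁺=0.0000, hold=1.4911 ⇒ V=1.4911 continue | (k=5,j=5): S=89.0838, (K−S)⁺=0.0000, hold=0.1895 ⇒ V=0.1895 continue  boundary S*=52.4818
step 4: (k=4,j=0): S=49.1230, (K−S)⁺=22.3670, hold=22.1913 ⇒ V=22.3670 exercise | (k=4,j=1): S=56.0702, (K−S)⁺=15.4198, hold=15.2854 ⇒ V=15.4198 exercise | (k=4,j=2): S=64.0000, (K−S)⁺=7.4900, hold=8.4438 ⇒ V=8.4438 continue | (k=4,j=3): S=73.0512, (K−S)⁺=0.0000, hold=3.3730 ⇒ V=3.3730 continue | (k=4,j=4): S=83.3825, (K−S)⁺=0.0000, hold=0.8355 ⇒ V=0.8355 continue  boundary S*=56.0702
step 3: (k=3,j=0): S=52.4818, (K−S)⁺=19.0082, hold=18.8325 ⇒ V=19.0082 exercise | (k=3,j=1): S=59.9041, (K−S)⁺=11.5859, hold=11.8879 ⇒ V=11.8879 continue | (k=3,j=2): S=68.3760, (K−S)⁺=3.1140, hold=5.8833 ⇒ V=5.8833 continue | (k=3,j=3): S=78.0461, (K−S)⁺=0.0000, hold=2.0938 ⇒ V=2.0938 continue  boundary S*=52.4818
step 2: (k=2,j=0): S=56.0702, (K−S)⁺=15.4198, hold=15.3953 ⇒ V=15.4198 exercise | (k=2,j=1): S=64.0000, (K−S)⁺=7.4900, hold=8.8513 ⇒ V=8.8513 continue | (k=2,j=2): S=73.0512, (K−S)⁺=0.0000, hold=3.9708 ⇒ V=3.9708 continue  boundary S*=56.0702
step 1: (k=1,j=0): S=59.9041, (K−S)⁺=11.5859, hold=12.0920 ⇒ V=12.0920 continue | (k=1,j=1): S=68.3760, (K−S)⁺=3.1140, hold=6.3851 ⇒ V=6.3851 continue  boundary S*=-
step 0: (k=0,j=0): S=64.0000, (K−S)⁺=7.4900, hold=9.2040 ⇒ V=9.2040 continue  boundary S*=-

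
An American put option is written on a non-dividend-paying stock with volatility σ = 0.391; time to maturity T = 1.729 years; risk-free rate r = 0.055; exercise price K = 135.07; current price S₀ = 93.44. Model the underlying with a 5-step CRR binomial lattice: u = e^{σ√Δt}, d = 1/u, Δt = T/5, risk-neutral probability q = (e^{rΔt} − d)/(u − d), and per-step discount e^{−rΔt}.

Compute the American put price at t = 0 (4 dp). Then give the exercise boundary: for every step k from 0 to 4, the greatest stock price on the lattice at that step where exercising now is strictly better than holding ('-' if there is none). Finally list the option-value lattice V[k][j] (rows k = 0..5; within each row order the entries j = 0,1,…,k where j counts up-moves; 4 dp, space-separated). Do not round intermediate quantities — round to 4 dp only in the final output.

params: Δt=0.34580 u=1.25851 d=0.79459 q=0.48416 e^(-rΔt)=0.98116
t_5 payoffs: 105.4726 88.1924 60.8233 17.4750 0.0000 0.0000
t_4: node(4,0) S=37.2486 payoff=97.8214 vs cont=95.2768 → 97.8214 [stop]  node(4,1) S=58.9958 payoff=76.0742 vs cont=73.5296 → 76.0742 [stop]  node(4,2) S=93.4400 payoff=41.6300 vs cont=39.0854 → 41.6300 [stop]  node(4,3) S=147.9942 payoff=0.0000 vs cont=8.8445 → 8.8445 [wait]  node(4,4) S=234.3993 payoff=0.0000 vs cont=0.0000 → 0.0000 [wait]  ⇒ S*(4)=93.4400
t_3: node(3,0) S=46.8776 payoff=88.1924 vs cont=85.6478 → 88.1924 [stop]  node(3,1) S=74.2467 payoff=60.8233 vs cont=58.2787 → 60.8233 [stop]  node(3,2) S=117.5950 payoff=17.4750 vs cont=25.2714 → 25.2714 [wait]  node(3,3) S=186.2518 payoff=0.0000 vs cont=4.4764 → 4.4764 [wait]  ⇒ S*(3)=74.2467
t_2: node(2,0) S=58.9958 payoff=76.0742 vs cont=73.5296 → 76.0742 [stop]  node(2,1) S=93.4400 payoff=41.6300 vs cont=42.7889 → 42.7889 [wait]  node(2,2) S=147.9942 payoff=0.0000 vs cont=14.9169 → 14.9169 [wait]  ⇒ S*(2)=58.9958
t_1: node(1,0) S=74.2467 payoff=60.8233 vs cont=58.8292 → 60.8233 [stop]  node(1,1) S=117.5950 payoff=17.4750 vs cont=28.7425 → 28.7425 [wait]  ⇒ S*(1)=74.2467
t_0: node(0,0) S=93.4400 payoff=41.6300 vs cont=44.4379 → 44.4379 [wait]  ⇒ S*(0)=-

price = 44.4379
boundary = - 74.2467 58.9958 74.2467 93.4400
tree:
44.4379
60.8233 28.7425
76.0742 42.7889 14.9169
88.1924 60.8233 25.2714 4.4764
97.8214 76.0742 41.6300 8.8445 0.0000
105.4726 88.1924 60.8233 17.4750 0.0000 0.0000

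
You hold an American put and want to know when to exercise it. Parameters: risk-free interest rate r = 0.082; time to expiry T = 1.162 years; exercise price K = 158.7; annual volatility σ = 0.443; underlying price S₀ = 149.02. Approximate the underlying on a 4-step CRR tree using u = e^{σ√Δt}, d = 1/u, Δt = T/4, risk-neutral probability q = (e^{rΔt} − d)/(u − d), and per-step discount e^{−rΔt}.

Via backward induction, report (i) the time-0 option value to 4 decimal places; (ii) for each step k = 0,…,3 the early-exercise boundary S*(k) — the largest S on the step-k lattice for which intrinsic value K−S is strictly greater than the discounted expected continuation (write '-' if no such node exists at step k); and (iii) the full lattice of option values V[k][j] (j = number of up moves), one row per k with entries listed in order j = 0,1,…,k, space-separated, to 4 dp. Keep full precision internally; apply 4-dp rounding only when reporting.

price = 27.8412
boundary = - - 92.4385 117.3677
tree:
27.8412
43.9132 12.5211
66.2615 22.8658 2.3950
85.8957 41.3323 4.8150 0.0000
101.3595 66.2615 9.6800 0.0000 0.0000

Δt=0.29050, u=1.26968, d=0.78760, q=0.49060, disc=e^(-rΔt)=0.97646
k=4 terminal: V=max(K-S,0) → 101.3595 66.2615 9.6800 0.0000 0.0000
k=3: j=0 S=72.8043 intr=85.8957 cont=82.1599 V=85.8957[EX]; j=1 S=117.3677 intr=41.3323 cont=37.5965 V=41.3323[EX]; j=2 S=189.2084 intr=0.0000 cont=4.8150 V=4.8150[hold]; j=3 S=305.0225 intr=0.0000 cont=0.0000 V=0.0000[hold]  S*(3)=117.3677
k=2: j=0 S=92.4385 intr=66.2615 cont=62.5258 V=66.2615[EX]; j=1 S=149.0200 intr=9.6800 cont=22.8658 V=22.8658[hold]; j=2 S=240.2349 intr=0.0000 cont=2.3950 V=2.3950[hold]  S*(2)=92.4385
k=1: j=0 S=117.3677 intr=41.3323 cont=43.9132 V=43.9132[hold]; j=1 S=189.2084 intr=0.0000 cont=12.5211 V=12.5211[hold]  S*(1)=-
k=0: j=0 S=149.0200 intr=9.6800 cont=27.8412 V=27.8412[hold]  S*(0)=-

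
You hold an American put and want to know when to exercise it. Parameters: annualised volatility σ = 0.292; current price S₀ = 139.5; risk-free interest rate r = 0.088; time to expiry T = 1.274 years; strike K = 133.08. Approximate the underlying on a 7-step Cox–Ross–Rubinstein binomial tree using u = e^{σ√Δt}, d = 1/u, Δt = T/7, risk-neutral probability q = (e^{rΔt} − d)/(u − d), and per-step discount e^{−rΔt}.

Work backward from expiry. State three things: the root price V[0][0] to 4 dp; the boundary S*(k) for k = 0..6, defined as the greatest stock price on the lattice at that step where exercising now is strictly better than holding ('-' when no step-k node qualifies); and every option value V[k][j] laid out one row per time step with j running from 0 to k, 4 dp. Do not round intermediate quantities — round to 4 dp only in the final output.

price = 10.1049
boundary = - - - 96.0002 108.7359 96.0002 108.7359
tree:
10.1049
16.1211 5.1508
24.9088 8.9258 2.0062
37.0798 15.0214 3.8664 0.4405
48.3238 24.3441 7.3251 0.9595 0.0000
58.2509 37.0798 13.5661 2.0902 0.0000 0.0000
67.0152 48.3238 24.3441 4.5533 0.0000 0.0000 0.0000
74.7530 58.2509 37.0798 9.9189 0.0000 0.0000 0.0000 0.0000

Δt=0.18200  u=1.13266  d=0.88288  q=0.53353  discount=0.98411
step 7 (expiry): payoffs max(K−S,0) = 74.7530 58.2509 37.0798 9.9189 0.0000 0.0000 0.0000 0.0000
step 6: (k=6,j=0): S=66.0648, (K−S)⁺=67.0152, hold=64.9008 ⇒ V=67.0152 exercise | (k=6,j=1): S=84.7562, (K−S)⁺=48.3238, hold=46.2094 ⇒ V=48.3238 exercise | (k=6,j=2): S=108.7359, (K−S)⁺=24.3441, hold=22.2297 ⇒ V=24.3441 exercise | (k=6,j=3): S=139.5000, (K−S)⁺=0.0000, hold=4.5533 ⇒ V=4.5533 continue | (k=6,j=4): S=178.9681, (K−S)⁺=0.0000, hold=0.0000 ⇒ V=0.0000 continue | (k=6,j=5): S=229.6027, (K−S)⁺=0.0000, hold=0.0000 ⇒ V=0.0000 continue | (k=6,j=6): S=294.5631, (K−S)⁺=0.0000, hold=0.0000 ⇒ V=0.0000 continue  boundary S*=108.7359
step 5: (k=5,j=0): S=74.8291, (K−S)⁺=58.2509, hold=56.1364 ⇒ V=58.2509 exercise | (k=5,j=1): S=96.0002, (K−S)⁺=37.0798, hold=34.9654 ⇒ V=37.0798 exercise | (k=5,j=2): S=123.1611, (K−S)⁺=9.9189, hold=13.5661 ⇒ V=13.5661 continue | (k=5,j=3): S=158.0065, (K−S)⁺=0.0000, hold=2.0902 ⇒ V=2.0902 continue | (k=5,j=4): S=202.7105, (K−S)⁺=0.0000, hold=0.0000 ⇒ V=0.0000 continue | (k=5,j=5): S=260.0625, (K−S)⁺=0.0000, hold=0.0000 ⇒ V=0.0000 continue  boundary S*=96.0002
step 4: (k=4,j=0): S=84.7562, (K−S)⁺=48.3238, hold=46.2094 ⇒ V=48.3238 exercise | (k=4,j=1): S=108.7359, (K−S)⁺=24.3441, hold=24.1447 ⇒ V=24.3441 exercise | (k=4,j=2): S=139.5000, (K−S)⁺=0.0000, hold=7.3251 ⇒ V=7.3251 continue | (k=4,j=3): S=178.9681, (K−S)⁺=0.0000, hold=0.9595 ⇒ V=0.9595 continue | (k=4,j=4): S=229.6027, (K−S)⁺=0.0000, hold=0.0000 ⇒ V=0.0000 continue  boundary S*=108.7359
step 3: (k=3,j=0): S=96.0002, (K−S)⁺=37.0798, hold=34.9654 ⇒ V=37.0798 exercise | (k=3,j=1): S=123.1611, (K−S)⁺=9.9189, hold=15.0214 ⇒ V=15.0214 continue | (k=3,j=2): S=158.0065, (K−S)⁺=0.0000, hold=3.8664 ⇒ V=3.8664 continue | (k=3,j=3): S=202.7105, (K−S)⁺=0.0000, hold=0.4405 ⇒ V=0.4405 continue  boundary S*=96.0002
step 2: (k=2,j=0): S=108.7359, (K−S)⁺=24.3441, hold=24.9088 ⇒ V=24.9088 continue | (k=2,j=1): S=139.5000, (K−S)⁺=0.0000, hold=8.9258 ⇒ V=8.9258 continue | (k=2,j=2): S=178.9681, (K−S)⁺=0.0000, hold=2.0062 ⇒ V=2.0062 continue  boundary S*=-
step 1: (k=1,j=0): S=123.1611, (K−S)⁺=9.9189, hold=16.1211 ⇒ V=16.1211 continue | (k=1,j=1): S=158.0065, (K−S)⁺=0.0000, hold=5.1508 ⇒ V=5.1508 continue  boundary S*=-
step 0: (k=0,j=0): S=139.5000, (K−S)⁺=0.0000, hold=10.1049 ⇒ V=10.1049 continue  boundary S*=-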